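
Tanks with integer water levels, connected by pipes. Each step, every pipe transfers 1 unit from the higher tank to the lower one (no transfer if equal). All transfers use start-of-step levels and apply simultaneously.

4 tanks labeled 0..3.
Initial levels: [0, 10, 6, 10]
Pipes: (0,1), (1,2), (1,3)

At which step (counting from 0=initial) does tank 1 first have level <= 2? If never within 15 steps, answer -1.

Answer: -1

Derivation:
Step 1: flows [1->0,1->2,1=3] -> levels [1 8 7 10]
Step 2: flows [1->0,1->2,3->1] -> levels [2 7 8 9]
Step 3: flows [1->0,2->1,3->1] -> levels [3 8 7 8]
Step 4: flows [1->0,1->2,1=3] -> levels [4 6 8 8]
Step 5: flows [1->0,2->1,3->1] -> levels [5 7 7 7]
Step 6: flows [1->0,1=2,1=3] -> levels [6 6 7 7]
Step 7: flows [0=1,2->1,3->1] -> levels [6 8 6 6]
Step 8: flows [1->0,1->2,1->3] -> levels [7 5 7 7]
Step 9: flows [0->1,2->1,3->1] -> levels [6 8 6 6]
  -> period-2 cycle (repeats step 7); tank 1 never drops to <=2
Tank 1 never reaches <=2 within 15 steps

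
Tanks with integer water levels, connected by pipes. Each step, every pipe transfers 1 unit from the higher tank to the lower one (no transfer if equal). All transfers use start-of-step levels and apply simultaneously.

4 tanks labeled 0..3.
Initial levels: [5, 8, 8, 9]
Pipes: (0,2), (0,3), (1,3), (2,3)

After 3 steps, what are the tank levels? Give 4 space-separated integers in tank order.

Step 1: flows [2->0,3->0,3->1,3->2] -> levels [7 9 8 6]
Step 2: flows [2->0,0->3,1->3,2->3] -> levels [7 8 6 9]
Step 3: flows [0->2,3->0,3->1,3->2] -> levels [7 9 8 6]

Answer: 7 9 8 6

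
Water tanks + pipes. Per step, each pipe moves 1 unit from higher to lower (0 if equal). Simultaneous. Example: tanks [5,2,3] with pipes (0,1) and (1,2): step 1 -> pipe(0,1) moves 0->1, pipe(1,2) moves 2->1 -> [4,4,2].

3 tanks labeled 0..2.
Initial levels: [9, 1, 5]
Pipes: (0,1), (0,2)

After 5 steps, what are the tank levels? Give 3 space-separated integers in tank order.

Answer: 5 5 5

Derivation:
Step 1: flows [0->1,0->2] -> levels [7 2 6]
Step 2: flows [0->1,0->2] -> levels [5 3 7]
Step 3: flows [0->1,2->0] -> levels [5 4 6]
Step 4: flows [0->1,2->0] -> levels [5 5 5]
Step 5: flows [0=1,0=2] -> levels [5 5 5]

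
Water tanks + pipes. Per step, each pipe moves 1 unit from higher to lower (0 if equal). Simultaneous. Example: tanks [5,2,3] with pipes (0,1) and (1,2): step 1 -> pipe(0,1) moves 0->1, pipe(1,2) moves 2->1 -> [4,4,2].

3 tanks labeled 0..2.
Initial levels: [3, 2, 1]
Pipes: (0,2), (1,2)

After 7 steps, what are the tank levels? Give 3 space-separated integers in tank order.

Answer: 2 1 3

Derivation:
Step 1: flows [0->2,1->2] -> levels [2 1 3]
Step 2: flows [2->0,2->1] -> levels [3 2 1]
  -> period-2 cycle: step 2 state = step 0 state
  -> state at step 7: (7-0) mod 2 = 1, same as step 1 -> [2 1 3]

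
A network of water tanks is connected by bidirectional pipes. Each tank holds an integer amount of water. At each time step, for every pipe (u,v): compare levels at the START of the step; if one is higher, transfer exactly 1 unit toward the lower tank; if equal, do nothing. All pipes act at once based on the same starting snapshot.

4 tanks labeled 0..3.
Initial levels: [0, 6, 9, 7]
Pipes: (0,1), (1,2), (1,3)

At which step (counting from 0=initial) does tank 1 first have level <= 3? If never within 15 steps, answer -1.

Answer: -1

Derivation:
Step 1: flows [1->0,2->1,3->1] -> levels [1 7 8 6]
Step 2: flows [1->0,2->1,1->3] -> levels [2 6 7 7]
Step 3: flows [1->0,2->1,3->1] -> levels [3 7 6 6]
Step 4: flows [1->0,1->2,1->3] -> levels [4 4 7 7]
Step 5: flows [0=1,2->1,3->1] -> levels [4 6 6 6]
Step 6: flows [1->0,1=2,1=3] -> levels [5 5 6 6]
Step 7: flows [0=1,2->1,3->1] -> levels [5 7 5 5]
Step 8: flows [1->0,1->2,1->3] -> levels [6 4 6 6]
Step 9: flows [0->1,2->1,3->1] -> levels [5 7 5 5]
  -> period-2 cycle (repeats step 7); tank 1 never drops to <=3
Tank 1 never reaches <=3 within 15 steps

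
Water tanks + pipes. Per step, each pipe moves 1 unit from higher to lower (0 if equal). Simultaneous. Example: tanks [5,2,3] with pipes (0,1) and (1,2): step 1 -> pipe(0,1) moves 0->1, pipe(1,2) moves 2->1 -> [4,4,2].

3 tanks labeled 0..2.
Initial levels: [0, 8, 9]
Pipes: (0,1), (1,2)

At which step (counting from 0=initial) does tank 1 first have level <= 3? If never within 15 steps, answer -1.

Answer: -1

Derivation:
Step 1: flows [1->0,2->1] -> levels [1 8 8]
Step 2: flows [1->0,1=2] -> levels [2 7 8]
Step 3: flows [1->0,2->1] -> levels [3 7 7]
Step 4: flows [1->0,1=2] -> levels [4 6 7]
Step 5: flows [1->0,2->1] -> levels [5 6 6]
Step 6: flows [1->0,1=2] -> levels [6 5 6]
Step 7: flows [0->1,2->1] -> levels [5 7 5]
Step 8: flows [1->0,1->2] -> levels [6 5 6]
  -> period-2 cycle (repeats step 6); tank 1 never drops to <=3
Tank 1 never reaches <=3 within 15 steps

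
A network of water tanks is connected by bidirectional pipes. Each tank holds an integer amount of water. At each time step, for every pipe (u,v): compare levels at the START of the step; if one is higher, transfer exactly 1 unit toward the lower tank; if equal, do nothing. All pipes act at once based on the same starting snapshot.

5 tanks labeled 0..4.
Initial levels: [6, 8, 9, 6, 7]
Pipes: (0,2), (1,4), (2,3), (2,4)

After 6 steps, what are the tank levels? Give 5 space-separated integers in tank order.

Answer: 6 8 9 6 7

Derivation:
Step 1: flows [2->0,1->4,2->3,2->4] -> levels [7 7 6 7 9]
Step 2: flows [0->2,4->1,3->2,4->2] -> levels [6 8 9 6 7]
  -> period-2 cycle: step 2 state = step 0 state
  -> state at step 6: (6-0) mod 2 = 0, same as step 0 -> [6 8 9 6 7]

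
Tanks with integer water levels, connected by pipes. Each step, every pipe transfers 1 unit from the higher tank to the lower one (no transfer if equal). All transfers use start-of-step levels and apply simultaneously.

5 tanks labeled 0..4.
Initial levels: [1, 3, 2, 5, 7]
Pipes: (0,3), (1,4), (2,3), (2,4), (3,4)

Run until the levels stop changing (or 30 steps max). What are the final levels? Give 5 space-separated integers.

Answer: 4 3 4 2 5

Derivation:
Step 1: flows [3->0,4->1,3->2,4->2,4->3] -> levels [2 4 4 4 4]
Step 2: flows [3->0,1=4,2=3,2=4,3=4] -> levels [3 4 4 3 4]
Step 3: flows [0=3,1=4,2->3,2=4,4->3] -> levels [3 4 3 5 3]
Step 4: flows [3->0,1->4,3->2,2=4,3->4] -> levels [4 3 4 2 5]
Step 5: flows [0->3,4->1,2->3,4->2,4->3] -> levels [3 4 4 5 2]
Step 6: flows [3->0,1->4,3->2,2->4,3->4] -> levels [4 3 4 2 5]
  -> period-2 cycle: step 6 state = step 4 state; never stabilizes
  -> state at step 30: (30-4) mod 2 = 0, same as step 4 -> [4 3 4 2 5]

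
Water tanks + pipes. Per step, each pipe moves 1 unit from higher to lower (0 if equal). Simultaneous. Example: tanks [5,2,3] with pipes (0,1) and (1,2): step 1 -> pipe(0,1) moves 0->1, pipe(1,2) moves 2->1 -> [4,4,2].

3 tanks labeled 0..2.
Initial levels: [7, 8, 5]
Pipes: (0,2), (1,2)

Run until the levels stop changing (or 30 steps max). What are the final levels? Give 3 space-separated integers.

Answer: 7 7 6

Derivation:
Step 1: flows [0->2,1->2] -> levels [6 7 7]
Step 2: flows [2->0,1=2] -> levels [7 7 6]
Step 3: flows [0->2,1->2] -> levels [6 6 8]
Step 4: flows [2->0,2->1] -> levels [7 7 6]
  -> period-2 cycle: step 4 state = step 2 state; never stabilizes
  -> state at step 30: (30-2) mod 2 = 0, same as step 2 -> [7 7 6]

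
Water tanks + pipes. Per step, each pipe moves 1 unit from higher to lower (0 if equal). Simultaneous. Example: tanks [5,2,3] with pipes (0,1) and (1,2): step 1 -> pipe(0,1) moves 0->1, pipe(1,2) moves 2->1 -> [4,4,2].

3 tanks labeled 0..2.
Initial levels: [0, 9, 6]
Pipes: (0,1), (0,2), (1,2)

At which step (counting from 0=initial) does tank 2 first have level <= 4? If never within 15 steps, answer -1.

Step 1: flows [1->0,2->0,1->2] -> levels [2 7 6]
Step 2: flows [1->0,2->0,1->2] -> levels [4 5 6]
Step 3: flows [1->0,2->0,2->1] -> levels [6 5 4]
Tank 2 first reaches <=4 at step 3

Answer: 3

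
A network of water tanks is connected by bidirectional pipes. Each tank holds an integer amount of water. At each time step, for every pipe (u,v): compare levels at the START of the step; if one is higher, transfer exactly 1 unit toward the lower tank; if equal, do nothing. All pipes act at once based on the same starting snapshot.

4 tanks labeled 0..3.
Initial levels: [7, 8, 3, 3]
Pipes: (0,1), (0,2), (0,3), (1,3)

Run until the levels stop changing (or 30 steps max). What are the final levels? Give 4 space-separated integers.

Step 1: flows [1->0,0->2,0->3,1->3] -> levels [6 6 4 5]
Step 2: flows [0=1,0->2,0->3,1->3] -> levels [4 5 5 7]
Step 3: flows [1->0,2->0,3->0,3->1] -> levels [7 5 4 5]
Step 4: flows [0->1,0->2,0->3,1=3] -> levels [4 6 5 6]
Step 5: flows [1->0,2->0,3->0,1=3] -> levels [7 5 4 5]
  -> period-2 cycle: step 5 state = step 3 state; never stabilizes
  -> state at step 30: (30-3) mod 2 = 1, same as step 4 -> [4 6 5 6]

Answer: 4 6 5 6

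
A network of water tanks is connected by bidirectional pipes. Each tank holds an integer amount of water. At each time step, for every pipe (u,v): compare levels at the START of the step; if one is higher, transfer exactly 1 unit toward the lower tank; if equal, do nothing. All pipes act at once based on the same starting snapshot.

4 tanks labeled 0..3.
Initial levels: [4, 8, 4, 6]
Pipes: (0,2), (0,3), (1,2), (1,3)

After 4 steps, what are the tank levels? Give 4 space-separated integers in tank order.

Step 1: flows [0=2,3->0,1->2,1->3] -> levels [5 6 5 6]
Step 2: flows [0=2,3->0,1->2,1=3] -> levels [6 5 6 5]
Step 3: flows [0=2,0->3,2->1,1=3] -> levels [5 6 5 6]
  -> period-2 cycle: step 3 state = step 1 state
  -> state at step 4: (4-1) mod 2 = 1, same as step 2 -> [6 5 6 5]

Answer: 6 5 6 5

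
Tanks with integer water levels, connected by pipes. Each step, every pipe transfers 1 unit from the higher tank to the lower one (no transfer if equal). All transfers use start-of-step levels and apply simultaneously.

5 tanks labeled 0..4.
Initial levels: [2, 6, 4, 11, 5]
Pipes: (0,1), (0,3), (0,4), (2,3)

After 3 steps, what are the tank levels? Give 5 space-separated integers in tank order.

Answer: 6 5 7 5 5

Derivation:
Step 1: flows [1->0,3->0,4->0,3->2] -> levels [5 5 5 9 4]
Step 2: flows [0=1,3->0,0->4,3->2] -> levels [5 5 6 7 5]
Step 3: flows [0=1,3->0,0=4,3->2] -> levels [6 5 7 5 5]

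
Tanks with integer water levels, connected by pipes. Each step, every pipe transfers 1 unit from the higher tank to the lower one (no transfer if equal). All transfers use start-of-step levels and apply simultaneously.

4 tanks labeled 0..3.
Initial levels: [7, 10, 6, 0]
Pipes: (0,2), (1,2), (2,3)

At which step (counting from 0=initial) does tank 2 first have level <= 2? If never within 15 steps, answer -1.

Answer: -1

Derivation:
Step 1: flows [0->2,1->2,2->3] -> levels [6 9 7 1]
Step 2: flows [2->0,1->2,2->3] -> levels [7 8 6 2]
Step 3: flows [0->2,1->2,2->3] -> levels [6 7 7 3]
Step 4: flows [2->0,1=2,2->3] -> levels [7 7 5 4]
Step 5: flows [0->2,1->2,2->3] -> levels [6 6 6 5]
Step 6: flows [0=2,1=2,2->3] -> levels [6 6 5 6]
Step 7: flows [0->2,1->2,3->2] -> levels [5 5 8 5]
Step 8: flows [2->0,2->1,2->3] -> levels [6 6 5 6]
  -> period-2 cycle (repeats step 6); tank 2 never drops to <=2
Tank 2 never reaches <=2 within 15 steps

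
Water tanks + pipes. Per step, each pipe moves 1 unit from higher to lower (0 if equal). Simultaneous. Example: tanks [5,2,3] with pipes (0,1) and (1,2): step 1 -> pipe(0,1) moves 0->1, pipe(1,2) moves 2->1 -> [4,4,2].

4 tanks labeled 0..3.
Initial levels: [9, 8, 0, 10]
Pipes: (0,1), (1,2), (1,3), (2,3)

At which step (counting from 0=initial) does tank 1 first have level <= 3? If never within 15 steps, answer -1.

Answer: -1

Derivation:
Step 1: flows [0->1,1->2,3->1,3->2] -> levels [8 9 2 8]
Step 2: flows [1->0,1->2,1->3,3->2] -> levels [9 6 4 8]
Step 3: flows [0->1,1->2,3->1,3->2] -> levels [8 7 6 6]
Step 4: flows [0->1,1->2,1->3,2=3] -> levels [7 6 7 7]
Step 5: flows [0->1,2->1,3->1,2=3] -> levels [6 9 6 6]
Step 6: flows [1->0,1->2,1->3,2=3] -> levels [7 6 7 7]
  -> period-2 cycle (repeats step 4); tank 1 never drops to <=3
Tank 1 never reaches <=3 within 15 steps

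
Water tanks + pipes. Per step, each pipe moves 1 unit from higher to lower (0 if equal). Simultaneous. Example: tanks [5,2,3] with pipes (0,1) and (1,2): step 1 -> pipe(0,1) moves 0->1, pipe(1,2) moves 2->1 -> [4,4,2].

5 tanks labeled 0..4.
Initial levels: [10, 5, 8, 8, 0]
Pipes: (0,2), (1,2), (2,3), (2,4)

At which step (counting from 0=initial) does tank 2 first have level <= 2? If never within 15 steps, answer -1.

Step 1: flows [0->2,2->1,2=3,2->4] -> levels [9 6 7 8 1]
Step 2: flows [0->2,2->1,3->2,2->4] -> levels [8 7 7 7 2]
Step 3: flows [0->2,1=2,2=3,2->4] -> levels [7 7 7 7 3]
Step 4: flows [0=2,1=2,2=3,2->4] -> levels [7 7 6 7 4]
Step 5: flows [0->2,1->2,3->2,2->4] -> levels [6 6 8 6 5]
Step 6: flows [2->0,2->1,2->3,2->4] -> levels [7 7 4 7 6]
Step 7: flows [0->2,1->2,3->2,4->2] -> levels [6 6 8 6 5]
  -> period-2 cycle (repeats step 5); tank 2 never drops to <=2
Tank 2 never reaches <=2 within 15 steps

Answer: -1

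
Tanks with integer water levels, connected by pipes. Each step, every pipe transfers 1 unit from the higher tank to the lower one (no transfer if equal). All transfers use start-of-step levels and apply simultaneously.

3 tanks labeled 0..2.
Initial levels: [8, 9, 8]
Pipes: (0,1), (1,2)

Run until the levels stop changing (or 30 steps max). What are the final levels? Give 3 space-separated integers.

Answer: 8 9 8

Derivation:
Step 1: flows [1->0,1->2] -> levels [9 7 9]
Step 2: flows [0->1,2->1] -> levels [8 9 8]
  -> period-2 cycle: step 2 state = step 0 state; never stabilizes
  -> state at step 30: (30-0) mod 2 = 0, same as step 0 -> [8 9 8]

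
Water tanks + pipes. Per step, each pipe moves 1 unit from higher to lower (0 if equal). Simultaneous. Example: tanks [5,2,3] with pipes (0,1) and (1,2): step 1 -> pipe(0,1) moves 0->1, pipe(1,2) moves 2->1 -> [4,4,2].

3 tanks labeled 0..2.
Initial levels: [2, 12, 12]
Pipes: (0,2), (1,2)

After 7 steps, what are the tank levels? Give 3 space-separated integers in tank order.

Answer: 9 9 8

Derivation:
Step 1: flows [2->0,1=2] -> levels [3 12 11]
Step 2: flows [2->0,1->2] -> levels [4 11 11]
Step 3: flows [2->0,1=2] -> levels [5 11 10]
Step 4: flows [2->0,1->2] -> levels [6 10 10]
Step 5: flows [2->0,1=2] -> levels [7 10 9]
Step 6: flows [2->0,1->2] -> levels [8 9 9]
Step 7: flows [2->0,1=2] -> levels [9 9 8]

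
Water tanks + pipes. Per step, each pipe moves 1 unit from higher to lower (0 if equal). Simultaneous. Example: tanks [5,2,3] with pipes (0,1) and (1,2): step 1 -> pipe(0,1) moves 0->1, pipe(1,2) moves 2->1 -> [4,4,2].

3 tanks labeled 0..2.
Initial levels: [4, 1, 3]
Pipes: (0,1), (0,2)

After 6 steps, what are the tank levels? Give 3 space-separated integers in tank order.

Answer: 4 2 2

Derivation:
Step 1: flows [0->1,0->2] -> levels [2 2 4]
Step 2: flows [0=1,2->0] -> levels [3 2 3]
Step 3: flows [0->1,0=2] -> levels [2 3 3]
Step 4: flows [1->0,2->0] -> levels [4 2 2]
Step 5: flows [0->1,0->2] -> levels [2 3 3]
  -> period-2 cycle: step 5 state = step 3 state
  -> state at step 6: (6-3) mod 2 = 1, same as step 4 -> [4 2 2]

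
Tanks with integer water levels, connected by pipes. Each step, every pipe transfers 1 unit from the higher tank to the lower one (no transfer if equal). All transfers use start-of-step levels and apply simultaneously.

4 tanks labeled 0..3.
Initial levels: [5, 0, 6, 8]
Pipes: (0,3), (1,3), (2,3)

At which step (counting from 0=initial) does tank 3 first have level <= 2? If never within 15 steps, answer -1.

Answer: -1

Derivation:
Step 1: flows [3->0,3->1,3->2] -> levels [6 1 7 5]
Step 2: flows [0->3,3->1,2->3] -> levels [5 2 6 6]
Step 3: flows [3->0,3->1,2=3] -> levels [6 3 6 4]
Step 4: flows [0->3,3->1,2->3] -> levels [5 4 5 5]
Step 5: flows [0=3,3->1,2=3] -> levels [5 5 5 4]
Step 6: flows [0->3,1->3,2->3] -> levels [4 4 4 7]
Step 7: flows [3->0,3->1,3->2] -> levels [5 5 5 4]
  -> period-2 cycle (repeats step 5); tank 3 never drops to <=2
Tank 3 never reaches <=2 within 15 steps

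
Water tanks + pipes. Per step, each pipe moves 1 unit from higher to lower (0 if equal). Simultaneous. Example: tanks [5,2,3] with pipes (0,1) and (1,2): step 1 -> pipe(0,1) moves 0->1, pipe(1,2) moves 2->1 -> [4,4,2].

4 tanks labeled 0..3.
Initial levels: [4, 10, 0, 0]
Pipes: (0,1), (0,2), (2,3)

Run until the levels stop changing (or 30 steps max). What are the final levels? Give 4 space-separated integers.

Answer: 5 3 2 4

Derivation:
Step 1: flows [1->0,0->2,2=3] -> levels [4 9 1 0]
Step 2: flows [1->0,0->2,2->3] -> levels [4 8 1 1]
Step 3: flows [1->0,0->2,2=3] -> levels [4 7 2 1]
Step 4: flows [1->0,0->2,2->3] -> levels [4 6 2 2]
Step 5: flows [1->0,0->2,2=3] -> levels [4 5 3 2]
Step 6: flows [1->0,0->2,2->3] -> levels [4 4 3 3]
Step 7: flows [0=1,0->2,2=3] -> levels [3 4 4 3]
Step 8: flows [1->0,2->0,2->3] -> levels [5 3 2 4]
Step 9: flows [0->1,0->2,3->2] -> levels [3 4 4 3]
  -> period-2 cycle: step 9 state = step 7 state; never stabilizes
  -> state at step 30: (30-7) mod 2 = 1, same as step 8 -> [5 3 2 4]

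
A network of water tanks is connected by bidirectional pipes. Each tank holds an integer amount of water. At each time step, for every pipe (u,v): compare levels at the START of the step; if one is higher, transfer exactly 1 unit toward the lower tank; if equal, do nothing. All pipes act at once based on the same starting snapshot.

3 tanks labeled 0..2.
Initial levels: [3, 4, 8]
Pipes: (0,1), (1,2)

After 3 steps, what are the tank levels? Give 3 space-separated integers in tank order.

Step 1: flows [1->0,2->1] -> levels [4 4 7]
Step 2: flows [0=1,2->1] -> levels [4 5 6]
Step 3: flows [1->0,2->1] -> levels [5 5 5]

Answer: 5 5 5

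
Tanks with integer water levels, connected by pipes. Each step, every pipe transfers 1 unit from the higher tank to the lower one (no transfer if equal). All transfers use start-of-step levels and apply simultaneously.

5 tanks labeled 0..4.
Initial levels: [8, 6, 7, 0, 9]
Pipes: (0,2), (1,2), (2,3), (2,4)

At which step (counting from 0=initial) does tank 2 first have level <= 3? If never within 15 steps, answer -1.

Answer: -1

Derivation:
Step 1: flows [0->2,2->1,2->3,4->2] -> levels [7 7 7 1 8]
Step 2: flows [0=2,1=2,2->3,4->2] -> levels [7 7 7 2 7]
Step 3: flows [0=2,1=2,2->3,2=4] -> levels [7 7 6 3 7]
Step 4: flows [0->2,1->2,2->3,4->2] -> levels [6 6 8 4 6]
Step 5: flows [2->0,2->1,2->3,2->4] -> levels [7 7 4 5 7]
Step 6: flows [0->2,1->2,3->2,4->2] -> levels [6 6 8 4 6]
  -> period-2 cycle (repeats step 4); tank 2 never drops to <=3
Tank 2 never reaches <=3 within 15 steps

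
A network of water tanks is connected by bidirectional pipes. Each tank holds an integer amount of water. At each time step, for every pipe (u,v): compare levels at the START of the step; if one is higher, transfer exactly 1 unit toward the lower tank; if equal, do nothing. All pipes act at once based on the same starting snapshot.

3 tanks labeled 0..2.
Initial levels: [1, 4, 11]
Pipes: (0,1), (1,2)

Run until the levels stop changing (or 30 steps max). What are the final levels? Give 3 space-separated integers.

Answer: 5 6 5

Derivation:
Step 1: flows [1->0,2->1] -> levels [2 4 10]
Step 2: flows [1->0,2->1] -> levels [3 4 9]
Step 3: flows [1->0,2->1] -> levels [4 4 8]
Step 4: flows [0=1,2->1] -> levels [4 5 7]
Step 5: flows [1->0,2->1] -> levels [5 5 6]
Step 6: flows [0=1,2->1] -> levels [5 6 5]
Step 7: flows [1->0,1->2] -> levels [6 4 6]
Step 8: flows [0->1,2->1] -> levels [5 6 5]
  -> period-2 cycle: step 8 state = step 6 state; never stabilizes
  -> state at step 30: (30-6) mod 2 = 0, same as step 6 -> [5 6 5]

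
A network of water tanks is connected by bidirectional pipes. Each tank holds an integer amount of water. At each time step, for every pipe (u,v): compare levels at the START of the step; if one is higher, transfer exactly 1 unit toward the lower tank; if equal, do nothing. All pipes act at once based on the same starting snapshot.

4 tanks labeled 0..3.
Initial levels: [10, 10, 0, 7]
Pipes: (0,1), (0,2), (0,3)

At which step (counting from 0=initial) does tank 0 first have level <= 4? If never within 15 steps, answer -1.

Answer: -1

Derivation:
Step 1: flows [0=1,0->2,0->3] -> levels [8 10 1 8]
Step 2: flows [1->0,0->2,0=3] -> levels [8 9 2 8]
Step 3: flows [1->0,0->2,0=3] -> levels [8 8 3 8]
Step 4: flows [0=1,0->2,0=3] -> levels [7 8 4 8]
Step 5: flows [1->0,0->2,3->0] -> levels [8 7 5 7]
Step 6: flows [0->1,0->2,0->3] -> levels [5 8 6 8]
Step 7: flows [1->0,2->0,3->0] -> levels [8 7 5 7]
  -> period-2 cycle (repeats step 5); tank 0 never drops to <=4
Tank 0 never reaches <=4 within 15 steps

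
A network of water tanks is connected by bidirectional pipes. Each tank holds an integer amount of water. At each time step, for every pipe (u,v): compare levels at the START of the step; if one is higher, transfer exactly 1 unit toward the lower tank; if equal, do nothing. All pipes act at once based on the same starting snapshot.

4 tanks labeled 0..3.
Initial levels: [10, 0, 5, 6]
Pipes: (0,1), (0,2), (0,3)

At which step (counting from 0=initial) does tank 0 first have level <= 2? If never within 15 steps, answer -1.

Answer: -1

Derivation:
Step 1: flows [0->1,0->2,0->3] -> levels [7 1 6 7]
Step 2: flows [0->1,0->2,0=3] -> levels [5 2 7 7]
Step 3: flows [0->1,2->0,3->0] -> levels [6 3 6 6]
Step 4: flows [0->1,0=2,0=3] -> levels [5 4 6 6]
Step 5: flows [0->1,2->0,3->0] -> levels [6 5 5 5]
Step 6: flows [0->1,0->2,0->3] -> levels [3 6 6 6]
Step 7: flows [1->0,2->0,3->0] -> levels [6 5 5 5]
  -> period-2 cycle (repeats step 5); tank 0 never drops to <=2
Tank 0 never reaches <=2 within 15 steps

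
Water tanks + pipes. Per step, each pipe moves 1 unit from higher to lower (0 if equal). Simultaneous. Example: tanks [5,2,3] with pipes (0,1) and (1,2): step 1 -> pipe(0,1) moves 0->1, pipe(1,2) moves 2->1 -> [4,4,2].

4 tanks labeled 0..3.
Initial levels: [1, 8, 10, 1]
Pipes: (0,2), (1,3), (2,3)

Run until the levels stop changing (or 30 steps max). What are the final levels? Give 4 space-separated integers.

Answer: 4 6 6 4

Derivation:
Step 1: flows [2->0,1->3,2->3] -> levels [2 7 8 3]
Step 2: flows [2->0,1->3,2->3] -> levels [3 6 6 5]
Step 3: flows [2->0,1->3,2->3] -> levels [4 5 4 7]
Step 4: flows [0=2,3->1,3->2] -> levels [4 6 5 5]
Step 5: flows [2->0,1->3,2=3] -> levels [5 5 4 6]
Step 6: flows [0->2,3->1,3->2] -> levels [4 6 6 4]
Step 7: flows [2->0,1->3,2->3] -> levels [5 5 4 6]
  -> period-2 cycle: step 7 state = step 5 state; never stabilizes
  -> state at step 30: (30-5) mod 2 = 1, same as step 6 -> [4 6 6 4]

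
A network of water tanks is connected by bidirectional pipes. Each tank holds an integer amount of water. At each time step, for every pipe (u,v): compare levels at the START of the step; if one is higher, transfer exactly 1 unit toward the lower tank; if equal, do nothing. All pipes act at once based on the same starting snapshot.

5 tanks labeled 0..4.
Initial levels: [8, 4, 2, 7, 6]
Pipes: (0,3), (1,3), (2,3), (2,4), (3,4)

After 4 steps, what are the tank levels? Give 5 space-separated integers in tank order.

Answer: 5 5 5 8 4

Derivation:
Step 1: flows [0->3,3->1,3->2,4->2,3->4] -> levels [7 5 4 5 6]
Step 2: flows [0->3,1=3,3->2,4->2,4->3] -> levels [6 5 6 6 4]
Step 3: flows [0=3,3->1,2=3,2->4,3->4] -> levels [6 6 5 4 6]
Step 4: flows [0->3,1->3,2->3,4->2,4->3] -> levels [5 5 5 8 4]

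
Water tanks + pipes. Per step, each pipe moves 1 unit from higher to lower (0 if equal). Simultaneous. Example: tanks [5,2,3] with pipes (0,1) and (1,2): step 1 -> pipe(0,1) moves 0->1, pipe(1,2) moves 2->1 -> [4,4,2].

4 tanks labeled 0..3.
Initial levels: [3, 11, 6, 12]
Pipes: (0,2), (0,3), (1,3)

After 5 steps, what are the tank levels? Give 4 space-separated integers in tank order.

Step 1: flows [2->0,3->0,3->1] -> levels [5 12 5 10]
Step 2: flows [0=2,3->0,1->3] -> levels [6 11 5 10]
Step 3: flows [0->2,3->0,1->3] -> levels [6 10 6 10]
Step 4: flows [0=2,3->0,1=3] -> levels [7 10 6 9]
Step 5: flows [0->2,3->0,1->3] -> levels [7 9 7 9]

Answer: 7 9 7 9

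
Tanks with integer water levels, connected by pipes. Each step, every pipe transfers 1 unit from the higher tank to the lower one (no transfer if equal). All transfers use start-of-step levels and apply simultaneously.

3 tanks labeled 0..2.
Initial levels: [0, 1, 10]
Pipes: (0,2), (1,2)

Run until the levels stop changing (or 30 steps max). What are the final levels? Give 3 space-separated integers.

Answer: 4 4 3

Derivation:
Step 1: flows [2->0,2->1] -> levels [1 2 8]
Step 2: flows [2->0,2->1] -> levels [2 3 6]
Step 3: flows [2->0,2->1] -> levels [3 4 4]
Step 4: flows [2->0,1=2] -> levels [4 4 3]
Step 5: flows [0->2,1->2] -> levels [3 3 5]
Step 6: flows [2->0,2->1] -> levels [4 4 3]
  -> period-2 cycle: step 6 state = step 4 state; never stabilizes
  -> state at step 30: (30-4) mod 2 = 0, same as step 4 -> [4 4 3]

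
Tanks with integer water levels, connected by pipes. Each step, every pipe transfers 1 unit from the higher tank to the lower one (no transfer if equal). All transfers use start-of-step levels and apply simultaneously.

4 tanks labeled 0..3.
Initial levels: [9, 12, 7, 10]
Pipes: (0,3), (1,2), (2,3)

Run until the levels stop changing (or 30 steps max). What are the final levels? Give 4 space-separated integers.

Answer: 9 10 9 10

Derivation:
Step 1: flows [3->0,1->2,3->2] -> levels [10 11 9 8]
Step 2: flows [0->3,1->2,2->3] -> levels [9 10 9 10]
Step 3: flows [3->0,1->2,3->2] -> levels [10 9 11 8]
Step 4: flows [0->3,2->1,2->3] -> levels [9 10 9 10]
  -> period-2 cycle: step 4 state = step 2 state; never stabilizes
  -> state at step 30: (30-2) mod 2 = 0, same as step 2 -> [9 10 9 10]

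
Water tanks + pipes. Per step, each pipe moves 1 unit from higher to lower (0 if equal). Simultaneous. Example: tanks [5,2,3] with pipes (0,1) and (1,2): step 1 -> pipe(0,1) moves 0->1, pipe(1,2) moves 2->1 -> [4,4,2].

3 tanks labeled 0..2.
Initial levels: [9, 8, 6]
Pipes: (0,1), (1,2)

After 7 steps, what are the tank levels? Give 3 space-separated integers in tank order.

Step 1: flows [0->1,1->2] -> levels [8 8 7]
Step 2: flows [0=1,1->2] -> levels [8 7 8]
Step 3: flows [0->1,2->1] -> levels [7 9 7]
Step 4: flows [1->0,1->2] -> levels [8 7 8]
  -> period-2 cycle: step 4 state = step 2 state
  -> state at step 7: (7-2) mod 2 = 1, same as step 3 -> [7 9 7]

Answer: 7 9 7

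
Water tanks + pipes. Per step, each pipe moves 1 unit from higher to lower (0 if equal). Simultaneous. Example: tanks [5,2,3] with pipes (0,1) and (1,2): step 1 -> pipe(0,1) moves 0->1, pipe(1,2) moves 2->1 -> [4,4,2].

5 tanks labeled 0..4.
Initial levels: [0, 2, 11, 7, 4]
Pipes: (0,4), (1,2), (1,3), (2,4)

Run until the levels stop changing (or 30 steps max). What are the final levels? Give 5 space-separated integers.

Step 1: flows [4->0,2->1,3->1,2->4] -> levels [1 4 9 6 4]
Step 2: flows [4->0,2->1,3->1,2->4] -> levels [2 6 7 5 4]
Step 3: flows [4->0,2->1,1->3,2->4] -> levels [3 6 5 6 4]
Step 4: flows [4->0,1->2,1=3,2->4] -> levels [4 5 5 6 4]
Step 5: flows [0=4,1=2,3->1,2->4] -> levels [4 6 4 5 5]
Step 6: flows [4->0,1->2,1->3,4->2] -> levels [5 4 6 6 3]
Step 7: flows [0->4,2->1,3->1,2->4] -> levels [4 6 4 5 5]
  -> period-2 cycle: step 7 state = step 5 state; never stabilizes
  -> state at step 30: (30-5) mod 2 = 1, same as step 6 -> [5 4 6 6 3]

Answer: 5 4 6 6 3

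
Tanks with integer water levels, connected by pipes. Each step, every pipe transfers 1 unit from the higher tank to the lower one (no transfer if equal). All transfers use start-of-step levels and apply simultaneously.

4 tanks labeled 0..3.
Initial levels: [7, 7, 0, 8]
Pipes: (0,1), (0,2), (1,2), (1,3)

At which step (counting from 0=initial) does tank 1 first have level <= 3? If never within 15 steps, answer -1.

Step 1: flows [0=1,0->2,1->2,3->1] -> levels [6 7 2 7]
Step 2: flows [1->0,0->2,1->2,1=3] -> levels [6 5 4 7]
Step 3: flows [0->1,0->2,1->2,3->1] -> levels [4 6 6 6]
Step 4: flows [1->0,2->0,1=2,1=3] -> levels [6 5 5 6]
Step 5: flows [0->1,0->2,1=2,3->1] -> levels [4 7 6 5]
Step 6: flows [1->0,2->0,1->2,1->3] -> levels [6 4 6 6]
Step 7: flows [0->1,0=2,2->1,3->1] -> levels [5 7 5 5]
Step 8: flows [1->0,0=2,1->2,1->3] -> levels [6 4 6 6]
  -> period-2 cycle (repeats step 6); tank 1 never drops to <=3
Tank 1 never reaches <=3 within 15 steps

Answer: -1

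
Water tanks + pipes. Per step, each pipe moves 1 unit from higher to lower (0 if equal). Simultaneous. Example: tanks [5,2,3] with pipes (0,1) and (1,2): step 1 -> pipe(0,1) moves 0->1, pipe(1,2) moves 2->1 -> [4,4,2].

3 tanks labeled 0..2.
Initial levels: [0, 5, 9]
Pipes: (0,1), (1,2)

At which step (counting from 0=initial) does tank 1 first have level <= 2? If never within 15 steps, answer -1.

Step 1: flows [1->0,2->1] -> levels [1 5 8]
Step 2: flows [1->0,2->1] -> levels [2 5 7]
Step 3: flows [1->0,2->1] -> levels [3 5 6]
Step 4: flows [1->0,2->1] -> levels [4 5 5]
Step 5: flows [1->0,1=2] -> levels [5 4 5]
Step 6: flows [0->1,2->1] -> levels [4 6 4]
Step 7: flows [1->0,1->2] -> levels [5 4 5]
  -> period-2 cycle (repeats step 5); tank 1 never drops to <=2
Tank 1 never reaches <=2 within 15 steps

Answer: -1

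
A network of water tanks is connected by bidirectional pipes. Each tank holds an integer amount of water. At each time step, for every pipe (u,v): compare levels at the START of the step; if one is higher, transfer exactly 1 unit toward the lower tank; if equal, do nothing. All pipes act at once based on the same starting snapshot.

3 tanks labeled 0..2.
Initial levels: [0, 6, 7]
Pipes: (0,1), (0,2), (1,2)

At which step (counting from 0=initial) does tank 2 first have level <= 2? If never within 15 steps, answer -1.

Step 1: flows [1->0,2->0,2->1] -> levels [2 6 5]
Step 2: flows [1->0,2->0,1->2] -> levels [4 4 5]
Step 3: flows [0=1,2->0,2->1] -> levels [5 5 3]
Step 4: flows [0=1,0->2,1->2] -> levels [4 4 5]
  -> period-2 cycle (repeats step 2); tank 2 never drops to <=2
Tank 2 never reaches <=2 within 15 steps

Answer: -1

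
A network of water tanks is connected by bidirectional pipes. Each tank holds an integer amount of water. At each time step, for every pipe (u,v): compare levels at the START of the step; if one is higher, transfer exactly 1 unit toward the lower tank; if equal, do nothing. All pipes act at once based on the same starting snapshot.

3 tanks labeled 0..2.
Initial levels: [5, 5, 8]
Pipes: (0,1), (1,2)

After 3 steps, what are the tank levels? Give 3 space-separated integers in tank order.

Step 1: flows [0=1,2->1] -> levels [5 6 7]
Step 2: flows [1->0,2->1] -> levels [6 6 6]
Step 3: flows [0=1,1=2] -> levels [6 6 6]

Answer: 6 6 6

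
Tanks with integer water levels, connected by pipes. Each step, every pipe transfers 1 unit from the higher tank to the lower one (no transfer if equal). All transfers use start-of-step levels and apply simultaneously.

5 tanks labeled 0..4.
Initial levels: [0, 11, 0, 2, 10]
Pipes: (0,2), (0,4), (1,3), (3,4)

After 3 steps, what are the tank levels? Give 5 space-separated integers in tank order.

Step 1: flows [0=2,4->0,1->3,4->3] -> levels [1 10 0 4 8]
Step 2: flows [0->2,4->0,1->3,4->3] -> levels [1 9 1 6 6]
Step 3: flows [0=2,4->0,1->3,3=4] -> levels [2 8 1 7 5]

Answer: 2 8 1 7 5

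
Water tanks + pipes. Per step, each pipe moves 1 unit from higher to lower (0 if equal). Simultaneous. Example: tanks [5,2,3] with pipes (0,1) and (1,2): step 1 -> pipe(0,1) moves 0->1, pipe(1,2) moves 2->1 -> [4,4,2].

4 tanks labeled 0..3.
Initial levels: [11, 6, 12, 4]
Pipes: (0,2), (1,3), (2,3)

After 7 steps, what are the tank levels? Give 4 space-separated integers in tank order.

Answer: 8 8 9 8

Derivation:
Step 1: flows [2->0,1->3,2->3] -> levels [12 5 10 6]
Step 2: flows [0->2,3->1,2->3] -> levels [11 6 10 6]
Step 3: flows [0->2,1=3,2->3] -> levels [10 6 10 7]
Step 4: flows [0=2,3->1,2->3] -> levels [10 7 9 7]
Step 5: flows [0->2,1=3,2->3] -> levels [9 7 9 8]
Step 6: flows [0=2,3->1,2->3] -> levels [9 8 8 8]
Step 7: flows [0->2,1=3,2=3] -> levels [8 8 9 8]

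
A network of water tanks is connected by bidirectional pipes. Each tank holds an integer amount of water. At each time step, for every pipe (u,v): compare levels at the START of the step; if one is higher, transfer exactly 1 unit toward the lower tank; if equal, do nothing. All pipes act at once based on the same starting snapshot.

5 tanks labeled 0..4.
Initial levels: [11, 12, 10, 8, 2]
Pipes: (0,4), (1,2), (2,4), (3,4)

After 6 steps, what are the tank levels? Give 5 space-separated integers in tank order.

Answer: 9 9 10 8 7

Derivation:
Step 1: flows [0->4,1->2,2->4,3->4] -> levels [10 11 10 7 5]
Step 2: flows [0->4,1->2,2->4,3->4] -> levels [9 10 10 6 8]
Step 3: flows [0->4,1=2,2->4,4->3] -> levels [8 10 9 7 9]
Step 4: flows [4->0,1->2,2=4,4->3] -> levels [9 9 10 8 7]
Step 5: flows [0->4,2->1,2->4,3->4] -> levels [8 10 8 7 10]
Step 6: flows [4->0,1->2,4->2,4->3] -> levels [9 9 10 8 7]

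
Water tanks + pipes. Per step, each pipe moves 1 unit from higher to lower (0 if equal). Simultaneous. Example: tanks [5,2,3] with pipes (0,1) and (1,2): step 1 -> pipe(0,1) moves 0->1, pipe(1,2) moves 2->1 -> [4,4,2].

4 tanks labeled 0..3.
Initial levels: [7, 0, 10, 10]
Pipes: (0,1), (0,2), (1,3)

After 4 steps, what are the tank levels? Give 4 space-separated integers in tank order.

Step 1: flows [0->1,2->0,3->1] -> levels [7 2 9 9]
Step 2: flows [0->1,2->0,3->1] -> levels [7 4 8 8]
Step 3: flows [0->1,2->0,3->1] -> levels [7 6 7 7]
Step 4: flows [0->1,0=2,3->1] -> levels [6 8 7 6]

Answer: 6 8 7 6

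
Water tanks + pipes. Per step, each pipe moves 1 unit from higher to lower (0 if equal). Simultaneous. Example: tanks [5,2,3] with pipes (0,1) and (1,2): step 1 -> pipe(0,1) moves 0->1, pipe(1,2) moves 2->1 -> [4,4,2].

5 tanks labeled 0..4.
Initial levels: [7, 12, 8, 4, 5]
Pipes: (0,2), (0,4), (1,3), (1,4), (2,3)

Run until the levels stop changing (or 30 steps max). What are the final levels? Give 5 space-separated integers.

Step 1: flows [2->0,0->4,1->3,1->4,2->3] -> levels [7 10 6 6 7]
Step 2: flows [0->2,0=4,1->3,1->4,2=3] -> levels [6 8 7 7 8]
Step 3: flows [2->0,4->0,1->3,1=4,2=3] -> levels [8 7 6 8 7]
Step 4: flows [0->2,0->4,3->1,1=4,3->2] -> levels [6 8 8 6 8]
Step 5: flows [2->0,4->0,1->3,1=4,2->3] -> levels [8 7 6 8 7]
  -> period-2 cycle: step 5 state = step 3 state; never stabilizes
  -> state at step 30: (30-3) mod 2 = 1, same as step 4 -> [6 8 8 6 8]

Answer: 6 8 8 6 8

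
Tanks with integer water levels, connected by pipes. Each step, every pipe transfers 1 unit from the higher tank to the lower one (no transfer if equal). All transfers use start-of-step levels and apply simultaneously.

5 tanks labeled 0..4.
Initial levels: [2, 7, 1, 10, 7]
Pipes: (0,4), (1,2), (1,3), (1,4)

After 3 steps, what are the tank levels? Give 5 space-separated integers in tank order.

Answer: 5 6 4 7 5

Derivation:
Step 1: flows [4->0,1->2,3->1,1=4] -> levels [3 7 2 9 6]
Step 2: flows [4->0,1->2,3->1,1->4] -> levels [4 6 3 8 6]
Step 3: flows [4->0,1->2,3->1,1=4] -> levels [5 6 4 7 5]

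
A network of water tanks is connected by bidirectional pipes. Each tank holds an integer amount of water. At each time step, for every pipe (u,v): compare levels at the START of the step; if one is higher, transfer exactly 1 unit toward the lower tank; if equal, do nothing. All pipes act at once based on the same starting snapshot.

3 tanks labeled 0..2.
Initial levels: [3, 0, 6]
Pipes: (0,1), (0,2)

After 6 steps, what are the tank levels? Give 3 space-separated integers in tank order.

Step 1: flows [0->1,2->0] -> levels [3 1 5]
Step 2: flows [0->1,2->0] -> levels [3 2 4]
Step 3: flows [0->1,2->0] -> levels [3 3 3]
Step 4: flows [0=1,0=2] -> levels [3 3 3]
  -> stable; steps 5..6 unchanged -> [3 3 3]

Answer: 3 3 3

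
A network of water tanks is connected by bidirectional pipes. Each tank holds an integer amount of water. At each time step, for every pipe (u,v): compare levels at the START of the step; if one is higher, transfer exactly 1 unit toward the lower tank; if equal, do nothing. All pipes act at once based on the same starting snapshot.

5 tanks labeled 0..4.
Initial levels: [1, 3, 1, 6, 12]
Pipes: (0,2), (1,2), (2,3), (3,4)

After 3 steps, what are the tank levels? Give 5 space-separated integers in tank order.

Answer: 2 2 4 6 9

Derivation:
Step 1: flows [0=2,1->2,3->2,4->3] -> levels [1 2 3 6 11]
Step 2: flows [2->0,2->1,3->2,4->3] -> levels [2 3 2 6 10]
Step 3: flows [0=2,1->2,3->2,4->3] -> levels [2 2 4 6 9]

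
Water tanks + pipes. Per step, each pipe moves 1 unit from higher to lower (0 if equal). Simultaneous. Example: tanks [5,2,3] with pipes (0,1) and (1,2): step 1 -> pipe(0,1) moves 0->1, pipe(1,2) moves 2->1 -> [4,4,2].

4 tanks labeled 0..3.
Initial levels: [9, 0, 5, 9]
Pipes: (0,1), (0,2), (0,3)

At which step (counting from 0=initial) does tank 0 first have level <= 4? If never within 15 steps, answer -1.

Step 1: flows [0->1,0->2,0=3] -> levels [7 1 6 9]
Step 2: flows [0->1,0->2,3->0] -> levels [6 2 7 8]
Step 3: flows [0->1,2->0,3->0] -> levels [7 3 6 7]
Step 4: flows [0->1,0->2,0=3] -> levels [5 4 7 7]
Step 5: flows [0->1,2->0,3->0] -> levels [6 5 6 6]
Step 6: flows [0->1,0=2,0=3] -> levels [5 6 6 6]
Step 7: flows [1->0,2->0,3->0] -> levels [8 5 5 5]
Step 8: flows [0->1,0->2,0->3] -> levels [5 6 6 6]
  -> period-2 cycle (repeats step 6); tank 0 never drops to <=4
Tank 0 never reaches <=4 within 15 steps

Answer: -1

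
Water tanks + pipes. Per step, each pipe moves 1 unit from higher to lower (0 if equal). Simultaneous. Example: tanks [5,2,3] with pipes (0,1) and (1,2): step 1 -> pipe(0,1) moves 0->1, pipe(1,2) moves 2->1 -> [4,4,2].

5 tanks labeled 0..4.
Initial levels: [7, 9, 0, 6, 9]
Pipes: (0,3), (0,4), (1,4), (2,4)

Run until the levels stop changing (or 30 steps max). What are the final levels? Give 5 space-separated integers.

Step 1: flows [0->3,4->0,1=4,4->2] -> levels [7 9 1 7 7]
Step 2: flows [0=3,0=4,1->4,4->2] -> levels [7 8 2 7 7]
Step 3: flows [0=3,0=4,1->4,4->2] -> levels [7 7 3 7 7]
Step 4: flows [0=3,0=4,1=4,4->2] -> levels [7 7 4 7 6]
Step 5: flows [0=3,0->4,1->4,4->2] -> levels [6 6 5 7 7]
Step 6: flows [3->0,4->0,4->1,4->2] -> levels [8 7 6 6 4]
Step 7: flows [0->3,0->4,1->4,2->4] -> levels [6 6 5 7 7]
  -> period-2 cycle: step 7 state = step 5 state; never stabilizes
  -> state at step 30: (30-5) mod 2 = 1, same as step 6 -> [8 7 6 6 4]

Answer: 8 7 6 6 4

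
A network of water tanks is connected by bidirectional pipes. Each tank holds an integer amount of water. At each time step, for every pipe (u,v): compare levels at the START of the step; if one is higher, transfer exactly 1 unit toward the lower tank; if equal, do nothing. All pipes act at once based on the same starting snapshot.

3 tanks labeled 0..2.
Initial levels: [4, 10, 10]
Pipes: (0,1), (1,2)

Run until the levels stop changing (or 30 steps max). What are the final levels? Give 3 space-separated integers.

Step 1: flows [1->0,1=2] -> levels [5 9 10]
Step 2: flows [1->0,2->1] -> levels [6 9 9]
Step 3: flows [1->0,1=2] -> levels [7 8 9]
Step 4: flows [1->0,2->1] -> levels [8 8 8]
Step 5: flows [0=1,1=2] -> levels [8 8 8]
  -> stable (no change)

Answer: 8 8 8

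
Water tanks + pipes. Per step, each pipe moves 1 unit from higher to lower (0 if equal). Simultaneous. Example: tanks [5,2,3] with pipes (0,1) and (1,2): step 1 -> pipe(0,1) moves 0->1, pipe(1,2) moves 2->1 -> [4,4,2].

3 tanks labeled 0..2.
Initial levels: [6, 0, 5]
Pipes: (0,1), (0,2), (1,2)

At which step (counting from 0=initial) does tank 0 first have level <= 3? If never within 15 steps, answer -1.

Answer: 3

Derivation:
Step 1: flows [0->1,0->2,2->1] -> levels [4 2 5]
Step 2: flows [0->1,2->0,2->1] -> levels [4 4 3]
Step 3: flows [0=1,0->2,1->2] -> levels [3 3 5]
Tank 0 first reaches <=3 at step 3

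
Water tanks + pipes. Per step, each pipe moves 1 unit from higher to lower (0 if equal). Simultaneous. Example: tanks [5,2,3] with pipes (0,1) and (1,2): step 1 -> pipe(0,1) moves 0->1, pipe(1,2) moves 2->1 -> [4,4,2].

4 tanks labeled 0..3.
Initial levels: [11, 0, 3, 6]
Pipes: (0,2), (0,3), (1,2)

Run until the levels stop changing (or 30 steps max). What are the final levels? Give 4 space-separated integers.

Answer: 4 4 6 6

Derivation:
Step 1: flows [0->2,0->3,2->1] -> levels [9 1 3 7]
Step 2: flows [0->2,0->3,2->1] -> levels [7 2 3 8]
Step 3: flows [0->2,3->0,2->1] -> levels [7 3 3 7]
Step 4: flows [0->2,0=3,1=2] -> levels [6 3 4 7]
Step 5: flows [0->2,3->0,2->1] -> levels [6 4 4 6]
Step 6: flows [0->2,0=3,1=2] -> levels [5 4 5 6]
Step 7: flows [0=2,3->0,2->1] -> levels [6 5 4 5]
Step 8: flows [0->2,0->3,1->2] -> levels [4 4 6 6]
Step 9: flows [2->0,3->0,2->1] -> levels [6 5 4 5]
  -> period-2 cycle: step 9 state = step 7 state; never stabilizes
  -> state at step 30: (30-7) mod 2 = 1, same as step 8 -> [4 4 6 6]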